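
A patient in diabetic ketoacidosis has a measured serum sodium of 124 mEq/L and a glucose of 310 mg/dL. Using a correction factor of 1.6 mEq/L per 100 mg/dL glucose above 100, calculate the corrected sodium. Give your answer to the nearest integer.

Corrected Na = measured Na + 1.6 · (glucose − 100)/100
= 124 + 1.6 · (310 − 100)/100
= 124 + 3.4
= 127.4 mEq/L

127 mEq/L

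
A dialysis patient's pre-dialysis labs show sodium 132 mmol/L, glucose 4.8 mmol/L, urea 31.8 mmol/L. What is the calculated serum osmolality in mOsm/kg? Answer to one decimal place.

300.6 mOsm/kg

Calculated osmolality = 2·Na + glucose + urea
= 2·132 + 4.8 + 31.8
= 264 + 4.80 + 31.80
= 300.6 mOsm/kg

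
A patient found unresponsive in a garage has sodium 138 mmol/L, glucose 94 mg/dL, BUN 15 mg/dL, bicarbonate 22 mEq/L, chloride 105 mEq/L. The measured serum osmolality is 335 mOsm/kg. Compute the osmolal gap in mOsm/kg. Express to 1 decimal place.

48.4 mOsm/kg

Calculated osmolality = 2·Na + glucose/18 + BUN/2.8
= 2·138 + 94/18 + 15/2.8
= 276 + 5.22 + 5.36
= 286.58 mOsm/kg ≈ 286.6 mOsm/kg
Osmolar gap = measured − calculated = 335 − 286.6 = 48.4 mOsm/kg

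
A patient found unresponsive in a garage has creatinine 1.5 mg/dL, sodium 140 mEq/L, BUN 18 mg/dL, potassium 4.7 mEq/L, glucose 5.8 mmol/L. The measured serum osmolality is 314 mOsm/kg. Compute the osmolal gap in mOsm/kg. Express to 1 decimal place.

Calculated osmolality = 2·Na + glucose + BUN/2.8
= 2·140 + 5.8 + 18/2.8
= 280 + 5.80 + 6.43
= 292.23 mOsm/kg ≈ 292.2 mOsm/kg
Osmolar gap = measured − calculated = 314 − 292.2 = 21.8 mOsm/kg

21.8 mOsm/kg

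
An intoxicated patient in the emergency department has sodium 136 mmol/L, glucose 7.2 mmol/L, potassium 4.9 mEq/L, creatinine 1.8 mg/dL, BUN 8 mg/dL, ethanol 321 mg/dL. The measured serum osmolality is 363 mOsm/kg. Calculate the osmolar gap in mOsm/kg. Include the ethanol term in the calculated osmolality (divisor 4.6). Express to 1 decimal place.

Calculated osmolality = 2·Na + glucose + BUN/2.8 + ethanol/4.6
= 2·136 + 7.2 + 8/2.8 + 321/4.6
= 272 + 7.20 + 2.86 + 69.78
= 351.84 mOsm/kg ≈ 351.8 mOsm/kg
Osmolar gap = measured − calculated = 363 − 351.8 = 11.2 mOsm/kg

11.2 mOsm/kg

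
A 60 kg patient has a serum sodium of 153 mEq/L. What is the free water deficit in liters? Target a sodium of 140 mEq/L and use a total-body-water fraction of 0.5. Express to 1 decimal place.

TBW = 0.5 · 60 = 30 L
Free water deficit = TBW · (Na/140 − 1)
= 30 · (153/140 − 1)
= 30 · 0.0929
= 2.79 L

2.8 L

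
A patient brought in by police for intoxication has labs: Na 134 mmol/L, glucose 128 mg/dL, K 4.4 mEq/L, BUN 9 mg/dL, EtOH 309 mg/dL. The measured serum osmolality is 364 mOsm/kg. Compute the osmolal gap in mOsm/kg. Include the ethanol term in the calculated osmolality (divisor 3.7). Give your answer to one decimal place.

2.2 mOsm/kg

Calculated osmolality = 2·Na + glucose/18 + BUN/2.8 + ethanol/3.7
= 2·134 + 128/18 + 9/2.8 + 309/3.7
= 268 + 7.11 + 3.21 + 83.51
= 361.83 mOsm/kg ≈ 361.8 mOsm/kg
Osmolar gap = measured − calculated = 364 − 361.8 = 2.2 mOsm/kg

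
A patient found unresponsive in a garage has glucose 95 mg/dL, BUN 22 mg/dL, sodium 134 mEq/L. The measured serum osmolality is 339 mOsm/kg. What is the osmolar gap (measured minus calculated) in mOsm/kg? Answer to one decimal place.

Calculated osmolality = 2·Na + glucose/18 + BUN/2.8
= 2·134 + 95/18 + 22/2.8
= 268 + 5.28 + 7.86
= 281.14 mOsm/kg ≈ 281.1 mOsm/kg
Osmolar gap = measured − calculated = 339 − 281.1 = 57.9 mOsm/kg

57.9 mOsm/kg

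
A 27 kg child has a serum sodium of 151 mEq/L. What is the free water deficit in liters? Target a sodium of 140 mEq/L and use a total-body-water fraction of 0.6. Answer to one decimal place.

1.3 L

TBW = 0.6 · 27 = 16.2 L
Free water deficit = TBW · (Na/140 − 1)
= 16.2 · (151/140 − 1)
= 16.2 · 0.0786
= 1.27 L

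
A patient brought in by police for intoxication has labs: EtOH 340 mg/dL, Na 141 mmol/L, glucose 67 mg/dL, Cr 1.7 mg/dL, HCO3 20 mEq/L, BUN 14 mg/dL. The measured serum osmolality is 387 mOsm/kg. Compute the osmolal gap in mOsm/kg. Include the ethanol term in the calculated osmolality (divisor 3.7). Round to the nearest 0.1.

Calculated osmolality = 2·Na + glucose/18 + BUN/2.8 + ethanol/3.7
= 2·141 + 67/18 + 14/2.8 + 340/3.7
= 282 + 3.72 + 5 + 91.89
= 382.61 mOsm/kg ≈ 382.6 mOsm/kg
Osmolar gap = measured − calculated = 387 − 382.6 = 4.4 mOsm/kg

4.4 mOsm/kg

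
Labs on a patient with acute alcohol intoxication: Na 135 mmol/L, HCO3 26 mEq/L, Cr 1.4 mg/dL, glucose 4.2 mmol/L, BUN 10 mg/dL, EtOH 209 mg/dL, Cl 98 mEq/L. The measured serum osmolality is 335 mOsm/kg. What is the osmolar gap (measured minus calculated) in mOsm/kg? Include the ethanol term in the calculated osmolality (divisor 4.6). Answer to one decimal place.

Calculated osmolality = 2·Na + glucose + BUN/2.8 + ethanol/4.6
= 2·135 + 4.2 + 10/2.8 + 209/4.6
= 270 + 4.20 + 3.57 + 45.43
= 323.2 mOsm/kg ≈ 323.2 mOsm/kg
Osmolar gap = measured − calculated = 335 − 323.2 = 11.8 mOsm/kg

11.8 mOsm/kg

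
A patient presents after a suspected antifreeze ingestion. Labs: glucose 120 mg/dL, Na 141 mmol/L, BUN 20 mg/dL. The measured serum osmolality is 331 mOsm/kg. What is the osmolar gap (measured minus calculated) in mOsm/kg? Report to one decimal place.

Calculated osmolality = 2·Na + glucose/18 + BUN/2.8
= 2·141 + 120/18 + 20/2.8
= 282 + 6.67 + 7.14
= 295.81 mOsm/kg ≈ 295.8 mOsm/kg
Osmolar gap = measured − calculated = 331 − 295.8 = 35.2 mOsm/kg

35.2 mOsm/kg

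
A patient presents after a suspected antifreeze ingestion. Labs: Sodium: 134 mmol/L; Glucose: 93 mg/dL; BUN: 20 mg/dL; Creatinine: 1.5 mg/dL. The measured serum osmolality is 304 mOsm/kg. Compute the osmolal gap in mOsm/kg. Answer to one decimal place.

Calculated osmolality = 2·Na + glucose/18 + BUN/2.8
= 2·134 + 93/18 + 20/2.8
= 268 + 5.17 + 7.14
= 280.31 mOsm/kg ≈ 280.3 mOsm/kg
Osmolar gap = measured − calculated = 304 − 280.3 = 23.7 mOsm/kg

23.7 mOsm/kg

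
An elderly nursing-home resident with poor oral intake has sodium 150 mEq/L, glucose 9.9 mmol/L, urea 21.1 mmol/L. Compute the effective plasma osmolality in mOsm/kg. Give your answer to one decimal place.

Effective osmolality excludes urea (freely permeant across cell membranes):
2·Na + glucose
= 2·150 + 9.9
= 300 + 9.9
= 309.9 mOsm/kg

309.9 mOsm/kg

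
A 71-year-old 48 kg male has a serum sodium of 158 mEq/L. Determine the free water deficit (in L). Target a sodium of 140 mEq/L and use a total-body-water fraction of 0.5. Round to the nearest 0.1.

3.1 L

TBW = 0.5 · 48 = 24 L
Free water deficit = TBW · (Na/140 − 1)
= 24 · (158/140 − 1)
= 24 · 0.1286
= 3.09 L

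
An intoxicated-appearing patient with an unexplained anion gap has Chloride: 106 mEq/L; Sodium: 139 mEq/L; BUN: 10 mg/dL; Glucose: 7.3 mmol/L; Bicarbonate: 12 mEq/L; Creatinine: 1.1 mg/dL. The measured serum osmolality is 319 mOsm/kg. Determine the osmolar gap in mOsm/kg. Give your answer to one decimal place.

30.1 mOsm/kg

Calculated osmolality = 2·Na + glucose + BUN/2.8
= 2·139 + 7.3 + 10/2.8
= 278 + 7.30 + 3.57
= 288.87 mOsm/kg ≈ 288.9 mOsm/kg
Osmolar gap = measured − calculated = 319 − 288.9 = 30.1 mOsm/kg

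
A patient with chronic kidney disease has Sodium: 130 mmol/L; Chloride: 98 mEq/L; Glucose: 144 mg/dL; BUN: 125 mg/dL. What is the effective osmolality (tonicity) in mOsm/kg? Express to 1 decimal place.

Effective osmolality excludes urea (freely permeant across cell membranes):
2·Na + glucose/18
= 2·130 + 144/18
= 260 + 8
= 268 mOsm/kg

268.0 mOsm/kg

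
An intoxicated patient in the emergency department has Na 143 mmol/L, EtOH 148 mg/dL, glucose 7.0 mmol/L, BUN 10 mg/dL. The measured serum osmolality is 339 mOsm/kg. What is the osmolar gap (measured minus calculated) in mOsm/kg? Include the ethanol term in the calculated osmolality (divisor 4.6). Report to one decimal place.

10.3 mOsm/kg

Calculated osmolality = 2·Na + glucose + BUN/2.8 + ethanol/4.6
= 2·143 + 7 + 10/2.8 + 148/4.6
= 286 + 7 + 3.57 + 32.17
= 328.74 mOsm/kg ≈ 328.7 mOsm/kg
Osmolar gap = measured − calculated = 339 − 328.7 = 10.3 mOsm/kg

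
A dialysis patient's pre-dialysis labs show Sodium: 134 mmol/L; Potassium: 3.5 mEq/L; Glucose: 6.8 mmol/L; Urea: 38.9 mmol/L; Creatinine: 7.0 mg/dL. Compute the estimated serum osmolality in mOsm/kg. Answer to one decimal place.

313.7 mOsm/kg

Calculated osmolality = 2·Na + glucose + urea
= 2·134 + 6.8 + 38.9
= 268 + 6.80 + 38.90
= 313.7 mOsm/kg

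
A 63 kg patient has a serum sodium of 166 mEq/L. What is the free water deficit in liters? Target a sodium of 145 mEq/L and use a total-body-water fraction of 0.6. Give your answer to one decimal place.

TBW = 0.6 · 63 = 37.8 L
Free water deficit = TBW · (Na/145 − 1)
= 37.8 · (166/145 − 1)
= 37.8 · 0.1448
= 5.47 L

5.5 L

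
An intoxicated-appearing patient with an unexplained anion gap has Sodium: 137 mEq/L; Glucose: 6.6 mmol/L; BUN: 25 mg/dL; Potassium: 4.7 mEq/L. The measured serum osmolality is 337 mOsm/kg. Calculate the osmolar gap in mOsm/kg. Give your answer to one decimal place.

Calculated osmolality = 2·Na + glucose + BUN/2.8
= 2·137 + 6.6 + 25/2.8
= 274 + 6.60 + 8.93
= 289.53 mOsm/kg ≈ 289.5 mOsm/kg
Osmolar gap = measured − calculated = 337 − 289.5 = 47.5 mOsm/kg

47.5 mOsm/kg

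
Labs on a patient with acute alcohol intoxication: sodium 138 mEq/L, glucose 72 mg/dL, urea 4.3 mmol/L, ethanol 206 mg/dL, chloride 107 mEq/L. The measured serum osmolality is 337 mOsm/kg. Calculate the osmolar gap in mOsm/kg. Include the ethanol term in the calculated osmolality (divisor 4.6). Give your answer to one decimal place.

7.9 mOsm/kg

Calculated osmolality = 2·Na + glucose/18 + urea + ethanol/4.6
= 2·138 + 72/18 + 4.3 + 206/4.6
= 276 + 4 + 4.30 + 44.78
= 329.08 mOsm/kg ≈ 329.1 mOsm/kg
Osmolar gap = measured − calculated = 337 − 329.1 = 7.9 mOsm/kg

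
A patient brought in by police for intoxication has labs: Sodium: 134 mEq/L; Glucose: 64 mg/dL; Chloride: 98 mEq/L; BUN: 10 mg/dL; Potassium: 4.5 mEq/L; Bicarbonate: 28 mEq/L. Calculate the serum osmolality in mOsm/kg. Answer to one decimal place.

Calculated osmolality = 2·Na + glucose/18 + BUN/2.8
= 2·134 + 64/18 + 10/2.8
= 268 + 3.56 + 3.57
= 275.13 mOsm/kg

275.1 mOsm/kg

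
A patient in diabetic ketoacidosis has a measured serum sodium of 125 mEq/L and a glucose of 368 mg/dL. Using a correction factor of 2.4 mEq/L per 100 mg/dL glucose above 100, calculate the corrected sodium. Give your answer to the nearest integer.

131 mEq/L

Corrected Na = measured Na + 2.4 · (glucose − 100)/100
= 125 + 2.4 · (368 − 100)/100
= 125 + 6.4
= 131.4 mEq/L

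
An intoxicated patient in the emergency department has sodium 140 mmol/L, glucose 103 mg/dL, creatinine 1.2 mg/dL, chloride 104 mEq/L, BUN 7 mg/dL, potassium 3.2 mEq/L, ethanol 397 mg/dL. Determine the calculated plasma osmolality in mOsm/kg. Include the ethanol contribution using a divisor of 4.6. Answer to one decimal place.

Calculated osmolality = 2·Na + glucose/18 + BUN/2.8 + ethanol/4.6
= 2·140 + 103/18 + 7/2.8 + 397/4.6
= 280 + 5.72 + 2.50 + 86.30
= 374.52 mOsm/kg

374.5 mOsm/kg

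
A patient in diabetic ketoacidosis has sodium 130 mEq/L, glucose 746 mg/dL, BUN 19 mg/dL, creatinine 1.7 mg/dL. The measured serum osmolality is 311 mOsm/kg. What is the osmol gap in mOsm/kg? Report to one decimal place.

Calculated osmolality = 2·Na + glucose/18 + BUN/2.8
= 2·130 + 746/18 + 19/2.8
= 260 + 41.44 + 6.79
= 308.23 mOsm/kg ≈ 308.2 mOsm/kg
Osmolar gap = measured − calculated = 311 − 308.2 = 2.8 mOsm/kg

2.8 mOsm/kg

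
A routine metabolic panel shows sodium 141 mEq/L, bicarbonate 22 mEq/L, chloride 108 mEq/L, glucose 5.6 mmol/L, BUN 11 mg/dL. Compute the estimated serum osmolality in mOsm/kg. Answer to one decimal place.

291.5 mOsm/kg

Calculated osmolality = 2·Na + glucose + BUN/2.8
= 2·141 + 5.6 + 11/2.8
= 282 + 5.60 + 3.93
= 291.53 mOsm/kg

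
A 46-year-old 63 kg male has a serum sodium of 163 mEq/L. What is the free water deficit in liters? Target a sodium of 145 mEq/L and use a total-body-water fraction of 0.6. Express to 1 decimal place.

4.7 L

TBW = 0.6 · 63 = 37.8 L
Free water deficit = TBW · (Na/145 − 1)
= 37.8 · (163/145 − 1)
= 37.8 · 0.1241
= 4.69 L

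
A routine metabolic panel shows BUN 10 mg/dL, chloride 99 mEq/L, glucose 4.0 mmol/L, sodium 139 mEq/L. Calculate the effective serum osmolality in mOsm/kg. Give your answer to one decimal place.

282.0 mOsm/kg

Effective osmolality excludes urea (freely permeant across cell membranes):
2·Na + glucose
= 2·139 + 4
= 278 + 4
= 282 mOsm/kg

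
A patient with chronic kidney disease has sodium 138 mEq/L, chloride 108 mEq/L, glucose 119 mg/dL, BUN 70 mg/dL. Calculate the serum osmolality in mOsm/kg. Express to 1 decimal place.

307.6 mOsm/kg

Calculated osmolality = 2·Na + glucose/18 + BUN/2.8
= 2·138 + 119/18 + 70/2.8
= 276 + 6.61 + 25
= 307.61 mOsm/kg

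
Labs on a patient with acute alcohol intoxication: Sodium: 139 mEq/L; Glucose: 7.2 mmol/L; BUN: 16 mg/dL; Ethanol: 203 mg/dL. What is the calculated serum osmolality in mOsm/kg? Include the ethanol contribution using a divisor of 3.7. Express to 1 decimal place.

Calculated osmolality = 2·Na + glucose + BUN/2.8 + ethanol/3.7
= 2·139 + 7.2 + 16/2.8 + 203/3.7
= 278 + 7.20 + 5.71 + 54.86
= 345.77 mOsm/kg

345.8 mOsm/kg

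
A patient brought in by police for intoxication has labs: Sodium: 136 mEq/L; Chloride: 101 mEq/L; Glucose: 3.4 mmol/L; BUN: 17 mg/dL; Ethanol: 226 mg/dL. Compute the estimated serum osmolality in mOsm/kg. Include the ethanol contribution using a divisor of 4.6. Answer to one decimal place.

Calculated osmolality = 2·Na + glucose + BUN/2.8 + ethanol/4.6
= 2·136 + 3.4 + 17/2.8 + 226/4.6
= 272 + 3.40 + 6.07 + 49.13
= 330.6 mOsm/kg

330.6 mOsm/kg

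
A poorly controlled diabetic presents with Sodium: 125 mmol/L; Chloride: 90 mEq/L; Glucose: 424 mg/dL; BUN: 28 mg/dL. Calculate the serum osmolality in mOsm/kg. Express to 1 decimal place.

283.6 mOsm/kg

Calculated osmolality = 2·Na + glucose/18 + BUN/2.8
= 2·125 + 424/18 + 28/2.8
= 250 + 23.56 + 10
= 283.56 mOsm/kg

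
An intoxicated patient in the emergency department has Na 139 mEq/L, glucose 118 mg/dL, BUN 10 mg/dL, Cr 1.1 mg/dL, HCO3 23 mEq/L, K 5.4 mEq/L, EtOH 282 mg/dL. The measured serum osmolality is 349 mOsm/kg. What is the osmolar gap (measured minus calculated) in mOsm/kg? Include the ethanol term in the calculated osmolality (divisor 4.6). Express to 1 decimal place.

Calculated osmolality = 2·Na + glucose/18 + BUN/2.8 + ethanol/4.6
= 2·139 + 118/18 + 10/2.8 + 282/4.6
= 278 + 6.56 + 3.57 + 61.30
= 349.43 mOsm/kg ≈ 349.4 mOsm/kg
Osmolar gap = measured − calculated = 349 − 349.4 = -0.4 mOsm/kg

-0.4 mOsm/kg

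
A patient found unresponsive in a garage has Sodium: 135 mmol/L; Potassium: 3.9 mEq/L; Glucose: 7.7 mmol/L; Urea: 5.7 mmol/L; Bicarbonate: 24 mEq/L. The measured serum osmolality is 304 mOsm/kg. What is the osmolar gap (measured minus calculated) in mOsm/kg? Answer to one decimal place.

Calculated osmolality = 2·Na + glucose + urea
= 2·135 + 7.7 + 5.7
= 270 + 7.70 + 5.70
= 283.4 mOsm/kg ≈ 283.4 mOsm/kg
Osmolar gap = measured − calculated = 304 − 283.4 = 20.6 mOsm/kg

20.6 mOsm/kg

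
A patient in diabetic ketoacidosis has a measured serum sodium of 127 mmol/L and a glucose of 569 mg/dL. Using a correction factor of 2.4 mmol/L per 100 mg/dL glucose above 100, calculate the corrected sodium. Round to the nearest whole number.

138 mmol/L

Corrected Na = measured Na + 2.4 · (glucose − 100)/100
= 127 + 2.4 · (569 − 100)/100
= 127 + 11.3
= 138.3 mmol/L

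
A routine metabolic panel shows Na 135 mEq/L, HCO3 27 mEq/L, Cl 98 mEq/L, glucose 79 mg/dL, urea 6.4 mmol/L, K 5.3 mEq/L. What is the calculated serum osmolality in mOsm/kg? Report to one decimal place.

Calculated osmolality = 2·Na + glucose/18 + urea
= 2·135 + 79/18 + 6.4
= 270 + 4.39 + 6.40
= 280.79 mOsm/kg

280.8 mOsm/kg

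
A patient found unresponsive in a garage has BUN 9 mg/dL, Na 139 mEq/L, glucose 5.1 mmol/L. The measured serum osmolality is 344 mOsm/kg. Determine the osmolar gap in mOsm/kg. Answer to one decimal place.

57.7 mOsm/kg

Calculated osmolality = 2·Na + glucose + BUN/2.8
= 2·139 + 5.1 + 9/2.8
= 278 + 5.10 + 3.21
= 286.31 mOsm/kg ≈ 286.3 mOsm/kg
Osmolar gap = measured − calculated = 344 − 286.3 = 57.7 mOsm/kg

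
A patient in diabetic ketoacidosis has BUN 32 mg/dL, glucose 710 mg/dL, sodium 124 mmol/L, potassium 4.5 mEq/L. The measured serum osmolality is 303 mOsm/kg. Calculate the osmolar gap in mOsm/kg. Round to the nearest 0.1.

4.1 mOsm/kg

Calculated osmolality = 2·Na + glucose/18 + BUN/2.8
= 2·124 + 710/18 + 32/2.8
= 248 + 39.44 + 11.43
= 298.87 mOsm/kg ≈ 298.9 mOsm/kg
Osmolar gap = measured − calculated = 303 − 298.9 = 4.1 mOsm/kg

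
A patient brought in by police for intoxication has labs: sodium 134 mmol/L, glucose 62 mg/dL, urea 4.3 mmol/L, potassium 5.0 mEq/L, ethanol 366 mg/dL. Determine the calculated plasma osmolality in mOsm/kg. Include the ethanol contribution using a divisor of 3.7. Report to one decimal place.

374.7 mOsm/kg

Calculated osmolality = 2·Na + glucose/18 + urea + ethanol/3.7
= 2·134 + 62/18 + 4.3 + 366/3.7
= 268 + 3.44 + 4.30 + 98.92
= 374.66 mOsm/kg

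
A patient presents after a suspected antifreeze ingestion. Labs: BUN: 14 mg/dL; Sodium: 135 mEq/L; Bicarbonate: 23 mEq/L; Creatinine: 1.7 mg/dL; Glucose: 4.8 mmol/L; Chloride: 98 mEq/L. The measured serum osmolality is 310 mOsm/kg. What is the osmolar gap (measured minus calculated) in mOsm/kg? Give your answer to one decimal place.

30.2 mOsm/kg

Calculated osmolality = 2·Na + glucose + BUN/2.8
= 2·135 + 4.8 + 14/2.8
= 270 + 4.80 + 5
= 279.8 mOsm/kg ≈ 279.8 mOsm/kg
Osmolar gap = measured − calculated = 310 − 279.8 = 30.2 mOsm/kg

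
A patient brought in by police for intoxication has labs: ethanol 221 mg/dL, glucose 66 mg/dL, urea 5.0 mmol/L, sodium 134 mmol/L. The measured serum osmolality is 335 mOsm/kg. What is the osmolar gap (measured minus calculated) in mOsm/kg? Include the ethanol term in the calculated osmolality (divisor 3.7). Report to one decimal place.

Calculated osmolality = 2·Na + glucose/18 + urea + ethanol/3.7
= 2·134 + 66/18 + 5 + 221/3.7
= 268 + 3.67 + 5 + 59.73
= 336.4 mOsm/kg ≈ 336.4 mOsm/kg
Osmolar gap = measured − calculated = 335 − 336.4 = -1.4 mOsm/kg

-1.4 mOsm/kg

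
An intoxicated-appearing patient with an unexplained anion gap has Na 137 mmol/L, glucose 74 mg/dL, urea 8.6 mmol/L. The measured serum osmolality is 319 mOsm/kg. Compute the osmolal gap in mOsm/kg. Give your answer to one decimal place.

Calculated osmolality = 2·Na + glucose/18 + urea
= 2·137 + 74/18 + 8.6
= 274 + 4.11 + 8.60
= 286.71 mOsm/kg ≈ 286.7 mOsm/kg
Osmolar gap = measured − calculated = 319 − 286.7 = 32.3 mOsm/kg

32.3 mOsm/kg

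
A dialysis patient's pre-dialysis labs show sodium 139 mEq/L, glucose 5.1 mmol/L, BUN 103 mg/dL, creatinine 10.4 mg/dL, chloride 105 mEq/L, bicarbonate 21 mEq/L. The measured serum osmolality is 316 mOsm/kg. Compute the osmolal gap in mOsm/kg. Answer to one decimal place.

Calculated osmolality = 2·Na + glucose + BUN/2.8
= 2·139 + 5.1 + 103/2.8
= 278 + 5.10 + 36.79
= 319.89 mOsm/kg ≈ 319.9 mOsm/kg
Osmolar gap = measured − calculated = 316 − 319.9 = -3.9 mOsm/kg

-3.9 mOsm/kg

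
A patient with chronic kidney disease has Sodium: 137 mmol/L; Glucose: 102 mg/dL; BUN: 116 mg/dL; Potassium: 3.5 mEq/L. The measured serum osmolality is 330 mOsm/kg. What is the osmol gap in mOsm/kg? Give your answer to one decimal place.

8.9 mOsm/kg

Calculated osmolality = 2·Na + glucose/18 + BUN/2.8
= 2·137 + 102/18 + 116/2.8
= 274 + 5.67 + 41.43
= 321.1 mOsm/kg ≈ 321.1 mOsm/kg
Osmolar gap = measured − calculated = 330 − 321.1 = 8.9 mOsm/kg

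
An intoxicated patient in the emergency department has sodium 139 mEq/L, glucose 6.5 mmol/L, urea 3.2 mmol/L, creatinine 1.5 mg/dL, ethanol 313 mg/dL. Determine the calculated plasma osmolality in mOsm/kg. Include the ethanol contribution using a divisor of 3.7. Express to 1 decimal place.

372.3 mOsm/kg

Calculated osmolality = 2·Na + glucose + urea + ethanol/3.7
= 2·139 + 6.5 + 3.2 + 313/3.7
= 278 + 6.50 + 3.20 + 84.59
= 372.29 mOsm/kg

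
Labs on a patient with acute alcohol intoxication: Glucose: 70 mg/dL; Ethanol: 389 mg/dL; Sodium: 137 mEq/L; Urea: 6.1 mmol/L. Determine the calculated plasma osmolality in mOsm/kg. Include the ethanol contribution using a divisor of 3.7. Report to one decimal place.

389.1 mOsm/kg

Calculated osmolality = 2·Na + glucose/18 + urea + ethanol/3.7
= 2·137 + 70/18 + 6.1 + 389/3.7
= 274 + 3.89 + 6.10 + 105.14
= 389.13 mOsm/kg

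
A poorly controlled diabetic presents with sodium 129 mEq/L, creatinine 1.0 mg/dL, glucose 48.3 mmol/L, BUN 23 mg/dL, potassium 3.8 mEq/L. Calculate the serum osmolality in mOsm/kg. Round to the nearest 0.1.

Calculated osmolality = 2·Na + glucose + BUN/2.8
= 2·129 + 48.3 + 23/2.8
= 258 + 48.30 + 8.21
= 314.51 mOsm/kg

314.5 mOsm/kg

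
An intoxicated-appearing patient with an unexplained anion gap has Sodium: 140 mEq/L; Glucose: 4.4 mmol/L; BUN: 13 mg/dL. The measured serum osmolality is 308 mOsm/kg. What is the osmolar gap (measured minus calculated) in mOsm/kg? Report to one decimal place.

Calculated osmolality = 2·Na + glucose + BUN/2.8
= 2·140 + 4.4 + 13/2.8
= 280 + 4.40 + 4.64
= 289.04 mOsm/kg ≈ 289.0 mOsm/kg
Osmolar gap = measured − calculated = 308 − 289.0 = 19.0 mOsm/kg

19.0 mOsm/kg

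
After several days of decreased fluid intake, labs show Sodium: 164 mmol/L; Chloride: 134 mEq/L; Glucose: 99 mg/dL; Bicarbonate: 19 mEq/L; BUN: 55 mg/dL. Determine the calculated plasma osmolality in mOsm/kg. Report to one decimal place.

Calculated osmolality = 2·Na + glucose/18 + BUN/2.8
= 2·164 + 99/18 + 55/2.8
= 328 + 5.50 + 19.64
= 353.14 mOsm/kg

353.1 mOsm/kg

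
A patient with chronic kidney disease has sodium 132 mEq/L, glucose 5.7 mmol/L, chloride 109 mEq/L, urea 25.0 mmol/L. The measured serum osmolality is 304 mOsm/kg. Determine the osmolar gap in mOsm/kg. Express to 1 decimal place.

9.3 mOsm/kg

Calculated osmolality = 2·Na + glucose + urea
= 2·132 + 5.7 + 25
= 264 + 5.70 + 25
= 294.7 mOsm/kg ≈ 294.7 mOsm/kg
Osmolar gap = measured − calculated = 304 − 294.7 = 9.3 mOsm/kg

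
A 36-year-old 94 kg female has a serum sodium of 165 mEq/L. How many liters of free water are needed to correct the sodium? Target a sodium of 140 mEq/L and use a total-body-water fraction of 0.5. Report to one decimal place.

8.4 L

TBW = 0.5 · 94 = 47 L
Free water deficit = TBW · (Na/140 − 1)
= 47 · (165/140 − 1)
= 47 · 0.1786
= 8.39 L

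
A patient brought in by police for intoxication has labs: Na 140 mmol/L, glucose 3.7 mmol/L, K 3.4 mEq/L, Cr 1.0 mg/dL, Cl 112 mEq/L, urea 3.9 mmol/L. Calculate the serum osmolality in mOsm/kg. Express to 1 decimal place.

287.6 mOsm/kg

Calculated osmolality = 2·Na + glucose + urea
= 2·140 + 3.7 + 3.9
= 280 + 3.70 + 3.90
= 287.6 mOsm/kg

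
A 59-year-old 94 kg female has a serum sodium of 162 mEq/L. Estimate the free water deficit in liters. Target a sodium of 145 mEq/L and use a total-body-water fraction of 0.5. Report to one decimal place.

5.5 L

TBW = 0.5 · 94 = 47 L
Free water deficit = TBW · (Na/145 − 1)
= 47 · (162/145 − 1)
= 47 · 0.1172
= 5.51 L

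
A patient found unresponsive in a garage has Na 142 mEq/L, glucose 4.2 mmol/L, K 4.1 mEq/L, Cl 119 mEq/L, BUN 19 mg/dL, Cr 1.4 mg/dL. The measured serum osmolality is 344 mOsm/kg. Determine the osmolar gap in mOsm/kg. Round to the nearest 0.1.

Calculated osmolality = 2·Na + glucose + BUN/2.8
= 2·142 + 4.2 + 19/2.8
= 284 + 4.20 + 6.79
= 294.99 mOsm/kg ≈ 295.0 mOsm/kg
Osmolar gap = measured − calculated = 344 − 295.0 = 49.0 mOsm/kg

49.0 mOsm/kg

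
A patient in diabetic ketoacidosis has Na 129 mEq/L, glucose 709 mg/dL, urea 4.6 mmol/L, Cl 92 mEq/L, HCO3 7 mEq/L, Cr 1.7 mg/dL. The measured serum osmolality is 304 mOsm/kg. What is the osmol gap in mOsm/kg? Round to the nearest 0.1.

2.0 mOsm/kg

Calculated osmolality = 2·Na + glucose/18 + urea
= 2·129 + 709/18 + 4.6
= 258 + 39.39 + 4.60
= 301.99 mOsm/kg ≈ 302.0 mOsm/kg
Osmolar gap = measured − calculated = 304 − 302.0 = 2.0 mOsm/kg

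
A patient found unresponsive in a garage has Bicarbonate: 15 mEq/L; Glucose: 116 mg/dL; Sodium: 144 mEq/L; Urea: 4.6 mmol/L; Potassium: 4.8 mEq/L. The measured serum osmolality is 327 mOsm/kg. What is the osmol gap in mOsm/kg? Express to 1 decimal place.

28.0 mOsm/kg

Calculated osmolality = 2·Na + glucose/18 + urea
= 2·144 + 116/18 + 4.6
= 288 + 6.44 + 4.60
= 299.04 mOsm/kg ≈ 299.0 mOsm/kg
Osmolar gap = measured − calculated = 327 − 299.0 = 28.0 mOsm/kg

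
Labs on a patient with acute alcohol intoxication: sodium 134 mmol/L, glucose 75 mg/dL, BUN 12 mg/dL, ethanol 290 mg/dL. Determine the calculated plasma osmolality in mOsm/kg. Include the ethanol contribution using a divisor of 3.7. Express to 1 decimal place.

354.8 mOsm/kg

Calculated osmolality = 2·Na + glucose/18 + BUN/2.8 + ethanol/3.7
= 2·134 + 75/18 + 12/2.8 + 290/3.7
= 268 + 4.17 + 4.29 + 78.38
= 354.84 mOsm/kg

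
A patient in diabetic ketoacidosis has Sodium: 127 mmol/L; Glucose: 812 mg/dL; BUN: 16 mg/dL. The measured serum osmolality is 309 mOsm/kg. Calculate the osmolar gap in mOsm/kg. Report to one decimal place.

4.2 mOsm/kg

Calculated osmolality = 2·Na + glucose/18 + BUN/2.8
= 2·127 + 812/18 + 16/2.8
= 254 + 45.11 + 5.71
= 304.82 mOsm/kg ≈ 304.8 mOsm/kg
Osmolar gap = measured − calculated = 309 − 304.8 = 4.2 mOsm/kg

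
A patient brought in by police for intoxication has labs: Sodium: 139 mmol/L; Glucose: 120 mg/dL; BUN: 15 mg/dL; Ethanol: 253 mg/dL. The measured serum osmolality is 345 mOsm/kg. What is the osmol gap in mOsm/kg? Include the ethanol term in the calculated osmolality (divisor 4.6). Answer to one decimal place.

Calculated osmolality = 2·Na + glucose/18 + BUN/2.8 + ethanol/4.6
= 2·139 + 120/18 + 15/2.8 + 253/4.6
= 278 + 6.67 + 5.36 + 55
= 345.03 mOsm/kg ≈ 345.0 mOsm/kg
Osmolar gap = measured − calculated = 345 − 345.0 = 0.0 mOsm/kg

0.0 mOsm/kg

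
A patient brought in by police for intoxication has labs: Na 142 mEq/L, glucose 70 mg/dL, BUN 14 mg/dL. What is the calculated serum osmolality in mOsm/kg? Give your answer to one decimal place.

Calculated osmolality = 2·Na + glucose/18 + BUN/2.8
= 2·142 + 70/18 + 14/2.8
= 284 + 3.89 + 5
= 292.89 mOsm/kg

292.9 mOsm/kg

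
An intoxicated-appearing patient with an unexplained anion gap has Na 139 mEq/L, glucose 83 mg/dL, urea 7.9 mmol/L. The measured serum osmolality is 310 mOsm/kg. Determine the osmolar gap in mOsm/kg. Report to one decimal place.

Calculated osmolality = 2·Na + glucose/18 + urea
= 2·139 + 83/18 + 7.9
= 278 + 4.61 + 7.90
= 290.51 mOsm/kg ≈ 290.5 mOsm/kg
Osmolar gap = measured − calculated = 310 − 290.5 = 19.5 mOsm/kg

19.5 mOsm/kg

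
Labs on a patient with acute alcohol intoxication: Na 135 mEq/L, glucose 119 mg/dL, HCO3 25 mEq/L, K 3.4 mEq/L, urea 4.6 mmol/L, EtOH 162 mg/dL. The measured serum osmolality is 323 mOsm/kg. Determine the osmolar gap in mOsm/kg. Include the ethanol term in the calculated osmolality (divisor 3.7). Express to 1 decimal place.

-2.0 mOsm/kg

Calculated osmolality = 2·Na + glucose/18 + urea + ethanol/3.7
= 2·135 + 119/18 + 4.6 + 162/3.7
= 270 + 6.61 + 4.60 + 43.78
= 324.99 mOsm/kg ≈ 325.0 mOsm/kg
Osmolar gap = measured − calculated = 323 − 325.0 = -2.0 mOsm/kg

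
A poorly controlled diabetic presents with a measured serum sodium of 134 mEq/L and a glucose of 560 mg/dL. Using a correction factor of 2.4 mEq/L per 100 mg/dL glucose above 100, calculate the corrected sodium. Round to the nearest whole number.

145 mEq/L

Corrected Na = measured Na + 2.4 · (glucose − 100)/100
= 134 + 2.4 · (560 − 100)/100
= 134 + 11
= 145 mEq/L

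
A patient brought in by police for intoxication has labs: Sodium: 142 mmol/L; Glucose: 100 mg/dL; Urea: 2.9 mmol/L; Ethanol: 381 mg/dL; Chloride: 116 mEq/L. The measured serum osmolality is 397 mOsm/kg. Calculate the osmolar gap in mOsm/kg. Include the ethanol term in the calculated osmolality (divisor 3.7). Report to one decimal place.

Calculated osmolality = 2·Na + glucose/18 + urea + ethanol/3.7
= 2·142 + 100/18 + 2.9 + 381/3.7
= 284 + 5.56 + 2.90 + 102.97
= 395.43 mOsm/kg ≈ 395.4 mOsm/kg
Osmolar gap = measured − calculated = 397 − 395.4 = 1.6 mOsm/kg

1.6 mOsm/kg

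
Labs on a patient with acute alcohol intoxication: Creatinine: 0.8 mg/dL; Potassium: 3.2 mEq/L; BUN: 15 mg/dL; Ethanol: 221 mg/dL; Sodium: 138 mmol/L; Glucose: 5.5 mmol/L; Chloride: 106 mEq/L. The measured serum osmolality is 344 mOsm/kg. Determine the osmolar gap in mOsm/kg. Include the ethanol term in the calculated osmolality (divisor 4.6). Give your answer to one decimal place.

Calculated osmolality = 2·Na + glucose + BUN/2.8 + ethanol/4.6
= 2·138 + 5.5 + 15/2.8 + 221/4.6
= 276 + 5.50 + 5.36 + 48.04
= 334.9 mOsm/kg ≈ 334.9 mOsm/kg
Osmolar gap = measured − calculated = 344 − 334.9 = 9.1 mOsm/kg

9.1 mOsm/kg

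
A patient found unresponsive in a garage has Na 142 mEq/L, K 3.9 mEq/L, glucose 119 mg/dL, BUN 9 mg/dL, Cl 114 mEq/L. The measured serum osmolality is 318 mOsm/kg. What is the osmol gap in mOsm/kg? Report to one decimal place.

24.2 mOsm/kg

Calculated osmolality = 2·Na + glucose/18 + BUN/2.8
= 2·142 + 119/18 + 9/2.8
= 284 + 6.61 + 3.21
= 293.82 mOsm/kg ≈ 293.8 mOsm/kg
Osmolar gap = measured − calculated = 318 − 293.8 = 24.2 mOsm/kg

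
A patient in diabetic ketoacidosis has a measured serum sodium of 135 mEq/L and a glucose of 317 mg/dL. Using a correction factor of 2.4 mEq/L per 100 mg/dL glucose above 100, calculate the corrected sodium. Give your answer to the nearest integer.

140 mEq/L

Corrected Na = measured Na + 2.4 · (glucose − 100)/100
= 135 + 2.4 · (317 − 100)/100
= 135 + 5.2
= 140.2 mEq/L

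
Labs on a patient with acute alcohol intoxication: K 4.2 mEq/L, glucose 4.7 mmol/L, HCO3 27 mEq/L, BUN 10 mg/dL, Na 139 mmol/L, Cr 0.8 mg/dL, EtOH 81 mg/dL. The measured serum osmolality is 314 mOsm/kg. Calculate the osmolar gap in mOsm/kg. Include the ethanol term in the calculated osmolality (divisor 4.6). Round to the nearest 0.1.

10.1 mOsm/kg

Calculated osmolality = 2·Na + glucose + BUN/2.8 + ethanol/4.6
= 2·139 + 4.7 + 10/2.8 + 81/4.6
= 278 + 4.70 + 3.57 + 17.61
= 303.88 mOsm/kg ≈ 303.9 mOsm/kg
Osmolar gap = measured − calculated = 314 − 303.9 = 10.1 mOsm/kg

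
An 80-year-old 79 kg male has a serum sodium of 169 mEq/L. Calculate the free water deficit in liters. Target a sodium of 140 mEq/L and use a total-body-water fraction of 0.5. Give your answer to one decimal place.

8.2 L

TBW = 0.5 · 79 = 39.5 L
Free water deficit = TBW · (Na/140 − 1)
= 39.5 · (169/140 − 1)
= 39.5 · 0.2071
= 8.18 L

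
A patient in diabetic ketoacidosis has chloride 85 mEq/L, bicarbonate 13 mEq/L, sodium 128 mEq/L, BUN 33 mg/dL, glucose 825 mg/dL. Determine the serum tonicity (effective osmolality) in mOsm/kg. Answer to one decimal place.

Effective osmolality excludes urea (freely permeant across cell membranes):
2·Na + glucose/18
= 2·128 + 825/18
= 256 + 45.83
= 301.83 mOsm/kg

301.8 mOsm/kg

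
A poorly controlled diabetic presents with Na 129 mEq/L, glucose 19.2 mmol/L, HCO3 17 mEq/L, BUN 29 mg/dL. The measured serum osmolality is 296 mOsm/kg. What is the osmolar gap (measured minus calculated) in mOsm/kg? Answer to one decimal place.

Calculated osmolality = 2·Na + glucose + BUN/2.8
= 2·129 + 19.2 + 29/2.8
= 258 + 19.20 + 10.36
= 287.56 mOsm/kg ≈ 287.6 mOsm/kg
Osmolar gap = measured − calculated = 296 − 287.6 = 8.4 mOsm/kg

8.4 mOsm/kg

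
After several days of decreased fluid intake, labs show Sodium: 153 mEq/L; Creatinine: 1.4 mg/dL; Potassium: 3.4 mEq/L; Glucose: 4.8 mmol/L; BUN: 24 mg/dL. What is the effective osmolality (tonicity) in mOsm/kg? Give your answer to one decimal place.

310.8 mOsm/kg

Effective osmolality excludes urea (freely permeant across cell membranes):
2·Na + glucose
= 2·153 + 4.8
= 306 + 4.8
= 310.8 mOsm/kg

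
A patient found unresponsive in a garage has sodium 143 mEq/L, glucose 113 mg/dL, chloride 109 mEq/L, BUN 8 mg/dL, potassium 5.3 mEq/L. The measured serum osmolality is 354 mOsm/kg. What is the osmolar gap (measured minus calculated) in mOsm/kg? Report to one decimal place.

58.9 mOsm/kg

Calculated osmolality = 2·Na + glucose/18 + BUN/2.8
= 2·143 + 113/18 + 8/2.8
= 286 + 6.28 + 2.86
= 295.14 mOsm/kg ≈ 295.1 mOsm/kg
Osmolar gap = measured − calculated = 354 − 295.1 = 58.9 mOsm/kg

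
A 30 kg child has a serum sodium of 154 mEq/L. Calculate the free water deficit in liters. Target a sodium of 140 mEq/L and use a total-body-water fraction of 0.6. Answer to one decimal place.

1.8 L

TBW = 0.6 · 30 = 18 L
Free water deficit = TBW · (Na/140 − 1)
= 18 · (154/140 − 1)
= 18 · 0.1
= 1.8 L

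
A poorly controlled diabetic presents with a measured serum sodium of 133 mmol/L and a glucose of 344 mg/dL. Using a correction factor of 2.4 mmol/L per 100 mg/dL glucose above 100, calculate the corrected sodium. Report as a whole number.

139 mmol/L

Corrected Na = measured Na + 2.4 · (glucose − 100)/100
= 133 + 2.4 · (344 − 100)/100
= 133 + 5.9
= 138.9 mmol/L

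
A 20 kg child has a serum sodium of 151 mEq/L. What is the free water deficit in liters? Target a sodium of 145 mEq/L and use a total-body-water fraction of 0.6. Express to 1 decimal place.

TBW = 0.6 · 20 = 12 L
Free water deficit = TBW · (Na/145 − 1)
= 12 · (151/145 − 1)
= 12 · 0.0414
= 0.5 L

0.5 L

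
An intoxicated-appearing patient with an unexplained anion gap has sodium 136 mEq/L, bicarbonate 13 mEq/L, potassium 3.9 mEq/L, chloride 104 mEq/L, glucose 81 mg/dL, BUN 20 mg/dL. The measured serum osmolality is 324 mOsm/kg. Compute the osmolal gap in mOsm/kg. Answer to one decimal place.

Calculated osmolality = 2·Na + glucose/18 + BUN/2.8
= 2·136 + 81/18 + 20/2.8
= 272 + 4.50 + 7.14
= 283.64 mOsm/kg ≈ 283.6 mOsm/kg
Osmolar gap = measured − calculated = 324 − 283.6 = 40.4 mOsm/kg

40.4 mOsm/kg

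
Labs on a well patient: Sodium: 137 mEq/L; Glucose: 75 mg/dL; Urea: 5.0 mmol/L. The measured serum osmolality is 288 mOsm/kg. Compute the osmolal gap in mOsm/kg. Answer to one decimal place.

Calculated osmolality = 2·Na + glucose/18 + urea
= 2·137 + 75/18 + 5
= 274 + 4.17 + 5
= 283.17 mOsm/kg ≈ 283.2 mOsm/kg
Osmolar gap = measured − calculated = 288 − 283.2 = 4.8 mOsm/kg

4.8 mOsm/kg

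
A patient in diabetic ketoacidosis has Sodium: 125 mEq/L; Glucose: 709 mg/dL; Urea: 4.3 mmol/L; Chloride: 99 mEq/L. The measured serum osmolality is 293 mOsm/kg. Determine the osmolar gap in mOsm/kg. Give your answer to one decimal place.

-0.7 mOsm/kg

Calculated osmolality = 2·Na + glucose/18 + urea
= 2·125 + 709/18 + 4.3
= 250 + 39.39 + 4.30
= 293.69 mOsm/kg ≈ 293.7 mOsm/kg
Osmolar gap = measured − calculated = 293 − 293.7 = -0.7 mOsm/kg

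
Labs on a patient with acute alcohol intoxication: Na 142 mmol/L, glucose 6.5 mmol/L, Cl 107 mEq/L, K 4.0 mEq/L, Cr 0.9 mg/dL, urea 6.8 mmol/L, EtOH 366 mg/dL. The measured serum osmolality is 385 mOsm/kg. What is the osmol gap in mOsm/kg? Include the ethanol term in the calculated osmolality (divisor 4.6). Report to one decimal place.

8.1 mOsm/kg

Calculated osmolality = 2·Na + glucose + urea + ethanol/4.6
= 2·142 + 6.5 + 6.8 + 366/4.6
= 284 + 6.50 + 6.80 + 79.57
= 376.87 mOsm/kg ≈ 376.9 mOsm/kg
Osmolar gap = measured − calculated = 385 − 376.9 = 8.1 mOsm/kg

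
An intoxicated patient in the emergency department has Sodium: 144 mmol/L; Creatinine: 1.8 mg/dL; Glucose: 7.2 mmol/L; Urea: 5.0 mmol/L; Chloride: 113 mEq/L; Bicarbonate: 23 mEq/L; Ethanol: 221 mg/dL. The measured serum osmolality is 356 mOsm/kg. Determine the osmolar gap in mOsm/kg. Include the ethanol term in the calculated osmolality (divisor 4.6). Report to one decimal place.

7.8 mOsm/kg

Calculated osmolality = 2·Na + glucose + urea + ethanol/4.6
= 2·144 + 7.2 + 5 + 221/4.6
= 288 + 7.20 + 5 + 48.04
= 348.24 mOsm/kg ≈ 348.2 mOsm/kg
Osmolar gap = measured − calculated = 356 − 348.2 = 7.8 mOsm/kg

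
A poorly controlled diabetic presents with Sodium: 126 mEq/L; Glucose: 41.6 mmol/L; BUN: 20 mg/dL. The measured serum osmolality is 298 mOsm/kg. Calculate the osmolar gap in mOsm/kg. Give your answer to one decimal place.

Calculated osmolality = 2·Na + glucose + BUN/2.8
= 2·126 + 41.6 + 20/2.8
= 252 + 41.60 + 7.14
= 300.74 mOsm/kg ≈ 300.7 mOsm/kg
Osmolar gap = measured − calculated = 298 − 300.7 = -2.7 mOsm/kg

-2.7 mOsm/kg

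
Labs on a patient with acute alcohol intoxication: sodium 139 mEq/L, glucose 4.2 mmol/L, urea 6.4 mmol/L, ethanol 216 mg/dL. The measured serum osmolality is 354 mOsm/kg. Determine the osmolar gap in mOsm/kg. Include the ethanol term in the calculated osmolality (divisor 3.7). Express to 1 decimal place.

Calculated osmolality = 2·Na + glucose + urea + ethanol/3.7
= 2·139 + 4.2 + 6.4 + 216/3.7
= 278 + 4.20 + 6.40 + 58.38
= 346.98 mOsm/kg ≈ 347.0 mOsm/kg
Osmolar gap = measured − calculated = 354 − 347.0 = 7.0 mOsm/kg

7.0 mOsm/kg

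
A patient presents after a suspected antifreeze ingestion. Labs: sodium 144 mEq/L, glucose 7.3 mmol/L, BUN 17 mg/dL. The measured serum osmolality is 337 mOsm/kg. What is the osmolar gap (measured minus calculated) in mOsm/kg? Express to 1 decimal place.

35.6 mOsm/kg

Calculated osmolality = 2·Na + glucose + BUN/2.8
= 2·144 + 7.3 + 17/2.8
= 288 + 7.30 + 6.07
= 301.37 mOsm/kg ≈ 301.4 mOsm/kg
Osmolar gap = measured − calculated = 337 − 301.4 = 35.6 mOsm/kg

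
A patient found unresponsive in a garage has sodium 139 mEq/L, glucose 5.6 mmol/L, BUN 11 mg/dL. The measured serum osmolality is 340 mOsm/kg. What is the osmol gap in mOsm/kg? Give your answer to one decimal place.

52.5 mOsm/kg

Calculated osmolality = 2·Na + glucose + BUN/2.8
= 2·139 + 5.6 + 11/2.8
= 278 + 5.60 + 3.93
= 287.53 mOsm/kg ≈ 287.5 mOsm/kg
Osmolar gap = measured − calculated = 340 − 287.5 = 52.5 mOsm/kg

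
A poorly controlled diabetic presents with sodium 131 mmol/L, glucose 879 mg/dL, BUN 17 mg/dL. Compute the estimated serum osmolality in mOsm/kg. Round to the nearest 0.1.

316.9 mOsm/kg

Calculated osmolality = 2·Na + glucose/18 + BUN/2.8
= 2·131 + 879/18 + 17/2.8
= 262 + 48.83 + 6.07
= 316.9 mOsm/kg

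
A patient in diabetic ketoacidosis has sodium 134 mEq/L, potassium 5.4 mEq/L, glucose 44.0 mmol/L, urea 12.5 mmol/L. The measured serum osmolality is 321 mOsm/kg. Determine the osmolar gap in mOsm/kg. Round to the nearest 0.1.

Calculated osmolality = 2·Na + glucose + urea
= 2·134 + 44 + 12.5
= 268 + 44 + 12.50
= 324.5 mOsm/kg ≈ 324.5 mOsm/kg
Osmolar gap = measured − calculated = 321 − 324.5 = -3.5 mOsm/kg

-3.5 mOsm/kg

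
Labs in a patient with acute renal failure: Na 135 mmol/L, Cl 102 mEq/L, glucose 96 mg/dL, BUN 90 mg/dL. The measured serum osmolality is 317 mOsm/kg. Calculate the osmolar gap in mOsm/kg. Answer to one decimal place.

9.5 mOsm/kg

Calculated osmolality = 2·Na + glucose/18 + BUN/2.8
= 2·135 + 96/18 + 90/2.8
= 270 + 5.33 + 32.14
= 307.47 mOsm/kg ≈ 307.5 mOsm/kg
Osmolar gap = measured − calculated = 317 − 307.5 = 9.5 mOsm/kg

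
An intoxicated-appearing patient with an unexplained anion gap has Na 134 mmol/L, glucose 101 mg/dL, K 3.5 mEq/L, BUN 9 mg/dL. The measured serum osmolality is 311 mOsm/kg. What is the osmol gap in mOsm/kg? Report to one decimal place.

Calculated osmolality = 2·Na + glucose/18 + BUN/2.8
= 2·134 + 101/18 + 9/2.8
= 268 + 5.61 + 3.21
= 276.82 mOsm/kg ≈ 276.8 mOsm/kg
Osmolar gap = measured − calculated = 311 − 276.8 = 34.2 mOsm/kg

34.2 mOsm/kg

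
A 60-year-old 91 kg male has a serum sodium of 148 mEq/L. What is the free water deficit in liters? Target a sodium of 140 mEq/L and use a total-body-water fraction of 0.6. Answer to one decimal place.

TBW = 0.6 · 91 = 54.6 L
Free water deficit = TBW · (Na/140 − 1)
= 54.6 · (148/140 − 1)
= 54.6 · 0.0571
= 3.12 L

3.1 L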